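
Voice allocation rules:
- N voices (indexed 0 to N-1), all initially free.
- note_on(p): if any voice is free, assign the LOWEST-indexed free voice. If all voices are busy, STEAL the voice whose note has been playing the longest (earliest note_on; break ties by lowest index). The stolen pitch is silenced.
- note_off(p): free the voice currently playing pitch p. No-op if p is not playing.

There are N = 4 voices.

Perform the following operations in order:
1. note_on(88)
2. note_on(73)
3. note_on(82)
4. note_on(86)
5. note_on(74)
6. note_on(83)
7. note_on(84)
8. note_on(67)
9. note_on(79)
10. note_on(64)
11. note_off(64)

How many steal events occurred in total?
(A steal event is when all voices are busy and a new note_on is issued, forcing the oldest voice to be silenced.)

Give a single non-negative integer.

Answer: 6

Derivation:
Op 1: note_on(88): voice 0 is free -> assigned | voices=[88 - - -]
Op 2: note_on(73): voice 1 is free -> assigned | voices=[88 73 - -]
Op 3: note_on(82): voice 2 is free -> assigned | voices=[88 73 82 -]
Op 4: note_on(86): voice 3 is free -> assigned | voices=[88 73 82 86]
Op 5: note_on(74): all voices busy, STEAL voice 0 (pitch 88, oldest) -> assign | voices=[74 73 82 86]
Op 6: note_on(83): all voices busy, STEAL voice 1 (pitch 73, oldest) -> assign | voices=[74 83 82 86]
Op 7: note_on(84): all voices busy, STEAL voice 2 (pitch 82, oldest) -> assign | voices=[74 83 84 86]
Op 8: note_on(67): all voices busy, STEAL voice 3 (pitch 86, oldest) -> assign | voices=[74 83 84 67]
Op 9: note_on(79): all voices busy, STEAL voice 0 (pitch 74, oldest) -> assign | voices=[79 83 84 67]
Op 10: note_on(64): all voices busy, STEAL voice 1 (pitch 83, oldest) -> assign | voices=[79 64 84 67]
Op 11: note_off(64): free voice 1 | voices=[79 - 84 67]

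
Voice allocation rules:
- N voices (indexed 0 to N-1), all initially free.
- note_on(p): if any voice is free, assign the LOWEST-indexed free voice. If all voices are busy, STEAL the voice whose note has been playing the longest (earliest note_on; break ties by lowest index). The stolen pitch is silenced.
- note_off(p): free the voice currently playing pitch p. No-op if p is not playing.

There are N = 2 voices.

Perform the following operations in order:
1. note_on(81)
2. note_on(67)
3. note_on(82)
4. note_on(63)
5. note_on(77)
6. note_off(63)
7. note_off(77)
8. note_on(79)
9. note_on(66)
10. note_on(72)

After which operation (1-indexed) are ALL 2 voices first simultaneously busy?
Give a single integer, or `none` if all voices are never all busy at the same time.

Answer: 2

Derivation:
Op 1: note_on(81): voice 0 is free -> assigned | voices=[81 -]
Op 2: note_on(67): voice 1 is free -> assigned | voices=[81 67]
Op 3: note_on(82): all voices busy, STEAL voice 0 (pitch 81, oldest) -> assign | voices=[82 67]
Op 4: note_on(63): all voices busy, STEAL voice 1 (pitch 67, oldest) -> assign | voices=[82 63]
Op 5: note_on(77): all voices busy, STEAL voice 0 (pitch 82, oldest) -> assign | voices=[77 63]
Op 6: note_off(63): free voice 1 | voices=[77 -]
Op 7: note_off(77): free voice 0 | voices=[- -]
Op 8: note_on(79): voice 0 is free -> assigned | voices=[79 -]
Op 9: note_on(66): voice 1 is free -> assigned | voices=[79 66]
Op 10: note_on(72): all voices busy, STEAL voice 0 (pitch 79, oldest) -> assign | voices=[72 66]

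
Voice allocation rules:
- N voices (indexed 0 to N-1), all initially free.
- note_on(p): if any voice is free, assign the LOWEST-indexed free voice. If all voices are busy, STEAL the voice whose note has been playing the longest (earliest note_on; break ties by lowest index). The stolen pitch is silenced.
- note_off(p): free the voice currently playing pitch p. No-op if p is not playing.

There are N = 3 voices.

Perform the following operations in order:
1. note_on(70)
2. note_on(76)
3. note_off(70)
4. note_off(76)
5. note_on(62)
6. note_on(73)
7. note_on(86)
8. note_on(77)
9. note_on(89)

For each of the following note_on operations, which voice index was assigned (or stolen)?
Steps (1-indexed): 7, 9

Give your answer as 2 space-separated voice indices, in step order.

Op 1: note_on(70): voice 0 is free -> assigned | voices=[70 - -]
Op 2: note_on(76): voice 1 is free -> assigned | voices=[70 76 -]
Op 3: note_off(70): free voice 0 | voices=[- 76 -]
Op 4: note_off(76): free voice 1 | voices=[- - -]
Op 5: note_on(62): voice 0 is free -> assigned | voices=[62 - -]
Op 6: note_on(73): voice 1 is free -> assigned | voices=[62 73 -]
Op 7: note_on(86): voice 2 is free -> assigned | voices=[62 73 86]
Op 8: note_on(77): all voices busy, STEAL voice 0 (pitch 62, oldest) -> assign | voices=[77 73 86]
Op 9: note_on(89): all voices busy, STEAL voice 1 (pitch 73, oldest) -> assign | voices=[77 89 86]

Answer: 2 1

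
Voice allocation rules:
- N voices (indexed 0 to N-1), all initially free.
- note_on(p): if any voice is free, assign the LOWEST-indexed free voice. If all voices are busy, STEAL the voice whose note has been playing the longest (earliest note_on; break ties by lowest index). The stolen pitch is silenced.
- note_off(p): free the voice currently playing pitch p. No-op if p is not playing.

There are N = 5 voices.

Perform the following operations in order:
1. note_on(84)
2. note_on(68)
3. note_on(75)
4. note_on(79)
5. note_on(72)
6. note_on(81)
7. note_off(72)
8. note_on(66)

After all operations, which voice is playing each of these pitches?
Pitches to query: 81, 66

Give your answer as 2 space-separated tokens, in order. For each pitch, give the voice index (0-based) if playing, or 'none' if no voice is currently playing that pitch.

Op 1: note_on(84): voice 0 is free -> assigned | voices=[84 - - - -]
Op 2: note_on(68): voice 1 is free -> assigned | voices=[84 68 - - -]
Op 3: note_on(75): voice 2 is free -> assigned | voices=[84 68 75 - -]
Op 4: note_on(79): voice 3 is free -> assigned | voices=[84 68 75 79 -]
Op 5: note_on(72): voice 4 is free -> assigned | voices=[84 68 75 79 72]
Op 6: note_on(81): all voices busy, STEAL voice 0 (pitch 84, oldest) -> assign | voices=[81 68 75 79 72]
Op 7: note_off(72): free voice 4 | voices=[81 68 75 79 -]
Op 8: note_on(66): voice 4 is free -> assigned | voices=[81 68 75 79 66]

Answer: 0 4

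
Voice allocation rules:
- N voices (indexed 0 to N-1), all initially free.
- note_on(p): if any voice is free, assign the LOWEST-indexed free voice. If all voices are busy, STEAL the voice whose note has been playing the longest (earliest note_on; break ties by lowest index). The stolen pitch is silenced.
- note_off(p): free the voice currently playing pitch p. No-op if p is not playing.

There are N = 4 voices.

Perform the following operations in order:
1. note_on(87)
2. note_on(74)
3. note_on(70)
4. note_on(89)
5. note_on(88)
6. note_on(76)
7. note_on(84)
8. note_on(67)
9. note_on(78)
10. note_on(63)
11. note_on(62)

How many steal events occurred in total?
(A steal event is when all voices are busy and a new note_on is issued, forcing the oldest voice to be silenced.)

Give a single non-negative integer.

Op 1: note_on(87): voice 0 is free -> assigned | voices=[87 - - -]
Op 2: note_on(74): voice 1 is free -> assigned | voices=[87 74 - -]
Op 3: note_on(70): voice 2 is free -> assigned | voices=[87 74 70 -]
Op 4: note_on(89): voice 3 is free -> assigned | voices=[87 74 70 89]
Op 5: note_on(88): all voices busy, STEAL voice 0 (pitch 87, oldest) -> assign | voices=[88 74 70 89]
Op 6: note_on(76): all voices busy, STEAL voice 1 (pitch 74, oldest) -> assign | voices=[88 76 70 89]
Op 7: note_on(84): all voices busy, STEAL voice 2 (pitch 70, oldest) -> assign | voices=[88 76 84 89]
Op 8: note_on(67): all voices busy, STEAL voice 3 (pitch 89, oldest) -> assign | voices=[88 76 84 67]
Op 9: note_on(78): all voices busy, STEAL voice 0 (pitch 88, oldest) -> assign | voices=[78 76 84 67]
Op 10: note_on(63): all voices busy, STEAL voice 1 (pitch 76, oldest) -> assign | voices=[78 63 84 67]
Op 11: note_on(62): all voices busy, STEAL voice 2 (pitch 84, oldest) -> assign | voices=[78 63 62 67]

Answer: 7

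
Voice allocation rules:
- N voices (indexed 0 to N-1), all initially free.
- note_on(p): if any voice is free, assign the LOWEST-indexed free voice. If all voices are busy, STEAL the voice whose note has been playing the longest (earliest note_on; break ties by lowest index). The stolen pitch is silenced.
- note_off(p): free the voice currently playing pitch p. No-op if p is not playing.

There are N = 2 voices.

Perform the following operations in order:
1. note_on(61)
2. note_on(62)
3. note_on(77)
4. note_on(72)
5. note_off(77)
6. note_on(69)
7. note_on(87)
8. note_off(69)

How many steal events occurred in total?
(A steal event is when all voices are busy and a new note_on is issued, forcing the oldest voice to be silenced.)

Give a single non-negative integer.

Op 1: note_on(61): voice 0 is free -> assigned | voices=[61 -]
Op 2: note_on(62): voice 1 is free -> assigned | voices=[61 62]
Op 3: note_on(77): all voices busy, STEAL voice 0 (pitch 61, oldest) -> assign | voices=[77 62]
Op 4: note_on(72): all voices busy, STEAL voice 1 (pitch 62, oldest) -> assign | voices=[77 72]
Op 5: note_off(77): free voice 0 | voices=[- 72]
Op 6: note_on(69): voice 0 is free -> assigned | voices=[69 72]
Op 7: note_on(87): all voices busy, STEAL voice 1 (pitch 72, oldest) -> assign | voices=[69 87]
Op 8: note_off(69): free voice 0 | voices=[- 87]

Answer: 3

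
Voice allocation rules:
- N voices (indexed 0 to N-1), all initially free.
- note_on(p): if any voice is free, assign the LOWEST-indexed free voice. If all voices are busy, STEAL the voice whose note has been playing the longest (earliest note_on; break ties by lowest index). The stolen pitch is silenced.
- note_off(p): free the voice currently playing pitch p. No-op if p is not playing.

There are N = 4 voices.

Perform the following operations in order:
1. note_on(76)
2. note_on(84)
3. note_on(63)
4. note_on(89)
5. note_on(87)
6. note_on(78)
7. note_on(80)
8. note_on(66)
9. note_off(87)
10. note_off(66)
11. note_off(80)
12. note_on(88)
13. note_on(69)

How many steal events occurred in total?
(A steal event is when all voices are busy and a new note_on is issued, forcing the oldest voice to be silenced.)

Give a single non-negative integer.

Op 1: note_on(76): voice 0 is free -> assigned | voices=[76 - - -]
Op 2: note_on(84): voice 1 is free -> assigned | voices=[76 84 - -]
Op 3: note_on(63): voice 2 is free -> assigned | voices=[76 84 63 -]
Op 4: note_on(89): voice 3 is free -> assigned | voices=[76 84 63 89]
Op 5: note_on(87): all voices busy, STEAL voice 0 (pitch 76, oldest) -> assign | voices=[87 84 63 89]
Op 6: note_on(78): all voices busy, STEAL voice 1 (pitch 84, oldest) -> assign | voices=[87 78 63 89]
Op 7: note_on(80): all voices busy, STEAL voice 2 (pitch 63, oldest) -> assign | voices=[87 78 80 89]
Op 8: note_on(66): all voices busy, STEAL voice 3 (pitch 89, oldest) -> assign | voices=[87 78 80 66]
Op 9: note_off(87): free voice 0 | voices=[- 78 80 66]
Op 10: note_off(66): free voice 3 | voices=[- 78 80 -]
Op 11: note_off(80): free voice 2 | voices=[- 78 - -]
Op 12: note_on(88): voice 0 is free -> assigned | voices=[88 78 - -]
Op 13: note_on(69): voice 2 is free -> assigned | voices=[88 78 69 -]

Answer: 4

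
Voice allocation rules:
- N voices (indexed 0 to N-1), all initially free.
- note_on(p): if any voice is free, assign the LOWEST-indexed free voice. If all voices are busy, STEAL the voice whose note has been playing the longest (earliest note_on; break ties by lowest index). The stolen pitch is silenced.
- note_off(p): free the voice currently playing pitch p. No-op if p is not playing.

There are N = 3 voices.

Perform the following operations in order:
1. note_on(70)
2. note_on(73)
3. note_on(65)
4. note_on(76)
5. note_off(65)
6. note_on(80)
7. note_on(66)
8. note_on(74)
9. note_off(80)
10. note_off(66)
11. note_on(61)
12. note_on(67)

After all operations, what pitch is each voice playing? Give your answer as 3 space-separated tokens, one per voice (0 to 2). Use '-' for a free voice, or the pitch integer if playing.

Op 1: note_on(70): voice 0 is free -> assigned | voices=[70 - -]
Op 2: note_on(73): voice 1 is free -> assigned | voices=[70 73 -]
Op 3: note_on(65): voice 2 is free -> assigned | voices=[70 73 65]
Op 4: note_on(76): all voices busy, STEAL voice 0 (pitch 70, oldest) -> assign | voices=[76 73 65]
Op 5: note_off(65): free voice 2 | voices=[76 73 -]
Op 6: note_on(80): voice 2 is free -> assigned | voices=[76 73 80]
Op 7: note_on(66): all voices busy, STEAL voice 1 (pitch 73, oldest) -> assign | voices=[76 66 80]
Op 8: note_on(74): all voices busy, STEAL voice 0 (pitch 76, oldest) -> assign | voices=[74 66 80]
Op 9: note_off(80): free voice 2 | voices=[74 66 -]
Op 10: note_off(66): free voice 1 | voices=[74 - -]
Op 11: note_on(61): voice 1 is free -> assigned | voices=[74 61 -]
Op 12: note_on(67): voice 2 is free -> assigned | voices=[74 61 67]

Answer: 74 61 67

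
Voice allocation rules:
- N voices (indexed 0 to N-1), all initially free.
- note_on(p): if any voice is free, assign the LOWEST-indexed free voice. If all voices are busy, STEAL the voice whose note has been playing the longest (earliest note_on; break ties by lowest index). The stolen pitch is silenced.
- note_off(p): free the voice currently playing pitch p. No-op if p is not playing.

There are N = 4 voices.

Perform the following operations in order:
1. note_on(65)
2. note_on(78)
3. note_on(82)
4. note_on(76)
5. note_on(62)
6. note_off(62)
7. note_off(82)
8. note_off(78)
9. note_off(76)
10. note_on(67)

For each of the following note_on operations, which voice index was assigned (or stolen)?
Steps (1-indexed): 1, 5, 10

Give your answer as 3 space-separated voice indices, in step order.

Answer: 0 0 0

Derivation:
Op 1: note_on(65): voice 0 is free -> assigned | voices=[65 - - -]
Op 2: note_on(78): voice 1 is free -> assigned | voices=[65 78 - -]
Op 3: note_on(82): voice 2 is free -> assigned | voices=[65 78 82 -]
Op 4: note_on(76): voice 3 is free -> assigned | voices=[65 78 82 76]
Op 5: note_on(62): all voices busy, STEAL voice 0 (pitch 65, oldest) -> assign | voices=[62 78 82 76]
Op 6: note_off(62): free voice 0 | voices=[- 78 82 76]
Op 7: note_off(82): free voice 2 | voices=[- 78 - 76]
Op 8: note_off(78): free voice 1 | voices=[- - - 76]
Op 9: note_off(76): free voice 3 | voices=[- - - -]
Op 10: note_on(67): voice 0 is free -> assigned | voices=[67 - - -]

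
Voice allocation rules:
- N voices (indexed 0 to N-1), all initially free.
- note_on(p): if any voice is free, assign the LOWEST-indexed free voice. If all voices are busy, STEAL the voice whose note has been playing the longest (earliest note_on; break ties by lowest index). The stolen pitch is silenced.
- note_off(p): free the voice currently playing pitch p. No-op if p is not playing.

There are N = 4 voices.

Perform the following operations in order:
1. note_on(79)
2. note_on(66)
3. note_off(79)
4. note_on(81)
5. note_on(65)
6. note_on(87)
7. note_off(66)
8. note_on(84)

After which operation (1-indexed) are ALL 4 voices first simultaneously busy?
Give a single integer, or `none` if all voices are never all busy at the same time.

Answer: 6

Derivation:
Op 1: note_on(79): voice 0 is free -> assigned | voices=[79 - - -]
Op 2: note_on(66): voice 1 is free -> assigned | voices=[79 66 - -]
Op 3: note_off(79): free voice 0 | voices=[- 66 - -]
Op 4: note_on(81): voice 0 is free -> assigned | voices=[81 66 - -]
Op 5: note_on(65): voice 2 is free -> assigned | voices=[81 66 65 -]
Op 6: note_on(87): voice 3 is free -> assigned | voices=[81 66 65 87]
Op 7: note_off(66): free voice 1 | voices=[81 - 65 87]
Op 8: note_on(84): voice 1 is free -> assigned | voices=[81 84 65 87]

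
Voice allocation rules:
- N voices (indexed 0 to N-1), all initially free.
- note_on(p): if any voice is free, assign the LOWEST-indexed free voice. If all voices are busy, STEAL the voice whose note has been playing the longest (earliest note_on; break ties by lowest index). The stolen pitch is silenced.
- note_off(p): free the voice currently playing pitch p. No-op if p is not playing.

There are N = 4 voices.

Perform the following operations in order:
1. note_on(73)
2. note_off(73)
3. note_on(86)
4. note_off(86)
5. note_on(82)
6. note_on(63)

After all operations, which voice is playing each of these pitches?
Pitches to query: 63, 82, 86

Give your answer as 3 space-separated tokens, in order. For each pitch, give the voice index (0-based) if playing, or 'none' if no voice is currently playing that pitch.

Answer: 1 0 none

Derivation:
Op 1: note_on(73): voice 0 is free -> assigned | voices=[73 - - -]
Op 2: note_off(73): free voice 0 | voices=[- - - -]
Op 3: note_on(86): voice 0 is free -> assigned | voices=[86 - - -]
Op 4: note_off(86): free voice 0 | voices=[- - - -]
Op 5: note_on(82): voice 0 is free -> assigned | voices=[82 - - -]
Op 6: note_on(63): voice 1 is free -> assigned | voices=[82 63 - -]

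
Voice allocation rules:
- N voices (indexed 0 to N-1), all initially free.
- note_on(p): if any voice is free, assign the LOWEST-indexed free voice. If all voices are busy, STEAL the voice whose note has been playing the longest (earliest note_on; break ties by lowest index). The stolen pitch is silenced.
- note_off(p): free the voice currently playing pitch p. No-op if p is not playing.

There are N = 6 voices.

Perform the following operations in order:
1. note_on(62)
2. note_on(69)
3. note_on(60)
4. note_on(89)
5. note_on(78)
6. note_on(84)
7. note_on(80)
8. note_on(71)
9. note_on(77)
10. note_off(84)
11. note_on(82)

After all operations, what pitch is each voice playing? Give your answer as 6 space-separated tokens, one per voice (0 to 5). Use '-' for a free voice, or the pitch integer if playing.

Op 1: note_on(62): voice 0 is free -> assigned | voices=[62 - - - - -]
Op 2: note_on(69): voice 1 is free -> assigned | voices=[62 69 - - - -]
Op 3: note_on(60): voice 2 is free -> assigned | voices=[62 69 60 - - -]
Op 4: note_on(89): voice 3 is free -> assigned | voices=[62 69 60 89 - -]
Op 5: note_on(78): voice 4 is free -> assigned | voices=[62 69 60 89 78 -]
Op 6: note_on(84): voice 5 is free -> assigned | voices=[62 69 60 89 78 84]
Op 7: note_on(80): all voices busy, STEAL voice 0 (pitch 62, oldest) -> assign | voices=[80 69 60 89 78 84]
Op 8: note_on(71): all voices busy, STEAL voice 1 (pitch 69, oldest) -> assign | voices=[80 71 60 89 78 84]
Op 9: note_on(77): all voices busy, STEAL voice 2 (pitch 60, oldest) -> assign | voices=[80 71 77 89 78 84]
Op 10: note_off(84): free voice 5 | voices=[80 71 77 89 78 -]
Op 11: note_on(82): voice 5 is free -> assigned | voices=[80 71 77 89 78 82]

Answer: 80 71 77 89 78 82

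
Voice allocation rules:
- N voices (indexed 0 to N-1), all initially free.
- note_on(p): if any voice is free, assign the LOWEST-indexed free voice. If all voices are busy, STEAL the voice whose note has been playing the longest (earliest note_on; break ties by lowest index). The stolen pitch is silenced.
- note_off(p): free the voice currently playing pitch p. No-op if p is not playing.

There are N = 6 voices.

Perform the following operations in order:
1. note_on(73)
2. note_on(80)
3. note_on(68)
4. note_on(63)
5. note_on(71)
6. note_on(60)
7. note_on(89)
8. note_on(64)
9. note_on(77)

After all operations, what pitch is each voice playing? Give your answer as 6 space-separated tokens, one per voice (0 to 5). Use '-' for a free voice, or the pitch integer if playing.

Answer: 89 64 77 63 71 60

Derivation:
Op 1: note_on(73): voice 0 is free -> assigned | voices=[73 - - - - -]
Op 2: note_on(80): voice 1 is free -> assigned | voices=[73 80 - - - -]
Op 3: note_on(68): voice 2 is free -> assigned | voices=[73 80 68 - - -]
Op 4: note_on(63): voice 3 is free -> assigned | voices=[73 80 68 63 - -]
Op 5: note_on(71): voice 4 is free -> assigned | voices=[73 80 68 63 71 -]
Op 6: note_on(60): voice 5 is free -> assigned | voices=[73 80 68 63 71 60]
Op 7: note_on(89): all voices busy, STEAL voice 0 (pitch 73, oldest) -> assign | voices=[89 80 68 63 71 60]
Op 8: note_on(64): all voices busy, STEAL voice 1 (pitch 80, oldest) -> assign | voices=[89 64 68 63 71 60]
Op 9: note_on(77): all voices busy, STEAL voice 2 (pitch 68, oldest) -> assign | voices=[89 64 77 63 71 60]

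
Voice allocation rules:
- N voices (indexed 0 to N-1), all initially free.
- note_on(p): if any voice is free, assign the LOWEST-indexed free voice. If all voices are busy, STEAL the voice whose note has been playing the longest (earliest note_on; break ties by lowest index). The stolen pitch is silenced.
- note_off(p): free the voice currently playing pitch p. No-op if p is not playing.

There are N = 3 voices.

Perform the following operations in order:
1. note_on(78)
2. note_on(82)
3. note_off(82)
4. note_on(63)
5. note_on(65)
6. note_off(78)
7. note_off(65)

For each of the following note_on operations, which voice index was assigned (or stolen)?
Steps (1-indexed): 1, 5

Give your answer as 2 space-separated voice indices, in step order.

Answer: 0 2

Derivation:
Op 1: note_on(78): voice 0 is free -> assigned | voices=[78 - -]
Op 2: note_on(82): voice 1 is free -> assigned | voices=[78 82 -]
Op 3: note_off(82): free voice 1 | voices=[78 - -]
Op 4: note_on(63): voice 1 is free -> assigned | voices=[78 63 -]
Op 5: note_on(65): voice 2 is free -> assigned | voices=[78 63 65]
Op 6: note_off(78): free voice 0 | voices=[- 63 65]
Op 7: note_off(65): free voice 2 | voices=[- 63 -]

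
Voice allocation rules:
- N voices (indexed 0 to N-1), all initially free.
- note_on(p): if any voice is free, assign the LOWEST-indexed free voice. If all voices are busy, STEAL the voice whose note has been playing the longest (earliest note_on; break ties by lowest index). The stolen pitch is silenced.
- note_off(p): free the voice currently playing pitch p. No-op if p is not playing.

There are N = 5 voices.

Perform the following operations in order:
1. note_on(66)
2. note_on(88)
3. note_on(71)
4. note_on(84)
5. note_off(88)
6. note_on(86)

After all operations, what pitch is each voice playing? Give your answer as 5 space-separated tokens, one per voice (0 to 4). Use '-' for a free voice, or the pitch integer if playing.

Answer: 66 86 71 84 -

Derivation:
Op 1: note_on(66): voice 0 is free -> assigned | voices=[66 - - - -]
Op 2: note_on(88): voice 1 is free -> assigned | voices=[66 88 - - -]
Op 3: note_on(71): voice 2 is free -> assigned | voices=[66 88 71 - -]
Op 4: note_on(84): voice 3 is free -> assigned | voices=[66 88 71 84 -]
Op 5: note_off(88): free voice 1 | voices=[66 - 71 84 -]
Op 6: note_on(86): voice 1 is free -> assigned | voices=[66 86 71 84 -]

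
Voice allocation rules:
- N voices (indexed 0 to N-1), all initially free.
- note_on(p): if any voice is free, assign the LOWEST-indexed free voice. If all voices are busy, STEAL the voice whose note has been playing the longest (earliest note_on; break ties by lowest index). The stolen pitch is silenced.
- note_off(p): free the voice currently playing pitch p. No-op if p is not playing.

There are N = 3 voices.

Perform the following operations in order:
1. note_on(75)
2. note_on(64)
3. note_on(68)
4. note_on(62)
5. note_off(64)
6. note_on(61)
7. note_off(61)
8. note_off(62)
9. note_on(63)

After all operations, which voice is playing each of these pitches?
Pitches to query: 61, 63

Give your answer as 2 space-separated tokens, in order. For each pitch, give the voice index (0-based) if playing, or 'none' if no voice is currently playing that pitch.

Answer: none 0

Derivation:
Op 1: note_on(75): voice 0 is free -> assigned | voices=[75 - -]
Op 2: note_on(64): voice 1 is free -> assigned | voices=[75 64 -]
Op 3: note_on(68): voice 2 is free -> assigned | voices=[75 64 68]
Op 4: note_on(62): all voices busy, STEAL voice 0 (pitch 75, oldest) -> assign | voices=[62 64 68]
Op 5: note_off(64): free voice 1 | voices=[62 - 68]
Op 6: note_on(61): voice 1 is free -> assigned | voices=[62 61 68]
Op 7: note_off(61): free voice 1 | voices=[62 - 68]
Op 8: note_off(62): free voice 0 | voices=[- - 68]
Op 9: note_on(63): voice 0 is free -> assigned | voices=[63 - 68]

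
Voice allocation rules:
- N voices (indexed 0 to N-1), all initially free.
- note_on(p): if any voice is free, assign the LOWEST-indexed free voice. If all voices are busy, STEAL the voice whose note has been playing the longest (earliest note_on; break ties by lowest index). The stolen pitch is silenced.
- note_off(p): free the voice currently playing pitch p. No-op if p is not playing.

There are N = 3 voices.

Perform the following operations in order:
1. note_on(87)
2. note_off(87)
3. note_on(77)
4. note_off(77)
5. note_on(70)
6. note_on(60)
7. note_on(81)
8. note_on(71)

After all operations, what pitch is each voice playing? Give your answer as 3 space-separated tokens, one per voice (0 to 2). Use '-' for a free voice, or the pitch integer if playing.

Answer: 71 60 81

Derivation:
Op 1: note_on(87): voice 0 is free -> assigned | voices=[87 - -]
Op 2: note_off(87): free voice 0 | voices=[- - -]
Op 3: note_on(77): voice 0 is free -> assigned | voices=[77 - -]
Op 4: note_off(77): free voice 0 | voices=[- - -]
Op 5: note_on(70): voice 0 is free -> assigned | voices=[70 - -]
Op 6: note_on(60): voice 1 is free -> assigned | voices=[70 60 -]
Op 7: note_on(81): voice 2 is free -> assigned | voices=[70 60 81]
Op 8: note_on(71): all voices busy, STEAL voice 0 (pitch 70, oldest) -> assign | voices=[71 60 81]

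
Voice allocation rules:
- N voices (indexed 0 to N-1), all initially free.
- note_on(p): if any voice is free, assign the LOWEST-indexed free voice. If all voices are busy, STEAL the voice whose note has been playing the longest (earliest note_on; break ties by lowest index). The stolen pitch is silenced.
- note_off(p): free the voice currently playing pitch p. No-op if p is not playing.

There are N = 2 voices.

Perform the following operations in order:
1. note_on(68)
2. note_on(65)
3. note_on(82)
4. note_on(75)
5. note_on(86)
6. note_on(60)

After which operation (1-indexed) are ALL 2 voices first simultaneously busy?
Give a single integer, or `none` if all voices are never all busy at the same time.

Op 1: note_on(68): voice 0 is free -> assigned | voices=[68 -]
Op 2: note_on(65): voice 1 is free -> assigned | voices=[68 65]
Op 3: note_on(82): all voices busy, STEAL voice 0 (pitch 68, oldest) -> assign | voices=[82 65]
Op 4: note_on(75): all voices busy, STEAL voice 1 (pitch 65, oldest) -> assign | voices=[82 75]
Op 5: note_on(86): all voices busy, STEAL voice 0 (pitch 82, oldest) -> assign | voices=[86 75]
Op 6: note_on(60): all voices busy, STEAL voice 1 (pitch 75, oldest) -> assign | voices=[86 60]

Answer: 2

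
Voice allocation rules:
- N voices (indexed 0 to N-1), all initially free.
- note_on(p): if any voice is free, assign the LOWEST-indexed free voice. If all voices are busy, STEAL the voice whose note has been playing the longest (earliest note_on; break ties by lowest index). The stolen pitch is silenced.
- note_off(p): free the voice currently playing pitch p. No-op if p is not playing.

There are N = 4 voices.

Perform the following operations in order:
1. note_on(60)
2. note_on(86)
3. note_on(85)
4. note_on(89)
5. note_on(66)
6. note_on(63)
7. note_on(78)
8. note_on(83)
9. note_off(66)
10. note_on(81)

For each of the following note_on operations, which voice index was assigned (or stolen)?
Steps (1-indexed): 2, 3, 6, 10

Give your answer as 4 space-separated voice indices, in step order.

Op 1: note_on(60): voice 0 is free -> assigned | voices=[60 - - -]
Op 2: note_on(86): voice 1 is free -> assigned | voices=[60 86 - -]
Op 3: note_on(85): voice 2 is free -> assigned | voices=[60 86 85 -]
Op 4: note_on(89): voice 3 is free -> assigned | voices=[60 86 85 89]
Op 5: note_on(66): all voices busy, STEAL voice 0 (pitch 60, oldest) -> assign | voices=[66 86 85 89]
Op 6: note_on(63): all voices busy, STEAL voice 1 (pitch 86, oldest) -> assign | voices=[66 63 85 89]
Op 7: note_on(78): all voices busy, STEAL voice 2 (pitch 85, oldest) -> assign | voices=[66 63 78 89]
Op 8: note_on(83): all voices busy, STEAL voice 3 (pitch 89, oldest) -> assign | voices=[66 63 78 83]
Op 9: note_off(66): free voice 0 | voices=[- 63 78 83]
Op 10: note_on(81): voice 0 is free -> assigned | voices=[81 63 78 83]

Answer: 1 2 1 0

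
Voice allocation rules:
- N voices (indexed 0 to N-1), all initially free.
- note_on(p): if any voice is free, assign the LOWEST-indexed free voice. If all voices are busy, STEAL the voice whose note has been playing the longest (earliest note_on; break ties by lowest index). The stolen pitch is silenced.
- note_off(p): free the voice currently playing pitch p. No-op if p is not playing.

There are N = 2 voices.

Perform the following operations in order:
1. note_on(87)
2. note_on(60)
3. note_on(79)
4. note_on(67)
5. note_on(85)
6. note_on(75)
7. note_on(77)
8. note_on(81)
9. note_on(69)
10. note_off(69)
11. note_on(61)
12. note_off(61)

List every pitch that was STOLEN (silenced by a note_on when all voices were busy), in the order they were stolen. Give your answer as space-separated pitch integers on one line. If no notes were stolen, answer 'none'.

Answer: 87 60 79 67 85 75 77

Derivation:
Op 1: note_on(87): voice 0 is free -> assigned | voices=[87 -]
Op 2: note_on(60): voice 1 is free -> assigned | voices=[87 60]
Op 3: note_on(79): all voices busy, STEAL voice 0 (pitch 87, oldest) -> assign | voices=[79 60]
Op 4: note_on(67): all voices busy, STEAL voice 1 (pitch 60, oldest) -> assign | voices=[79 67]
Op 5: note_on(85): all voices busy, STEAL voice 0 (pitch 79, oldest) -> assign | voices=[85 67]
Op 6: note_on(75): all voices busy, STEAL voice 1 (pitch 67, oldest) -> assign | voices=[85 75]
Op 7: note_on(77): all voices busy, STEAL voice 0 (pitch 85, oldest) -> assign | voices=[77 75]
Op 8: note_on(81): all voices busy, STEAL voice 1 (pitch 75, oldest) -> assign | voices=[77 81]
Op 9: note_on(69): all voices busy, STEAL voice 0 (pitch 77, oldest) -> assign | voices=[69 81]
Op 10: note_off(69): free voice 0 | voices=[- 81]
Op 11: note_on(61): voice 0 is free -> assigned | voices=[61 81]
Op 12: note_off(61): free voice 0 | voices=[- 81]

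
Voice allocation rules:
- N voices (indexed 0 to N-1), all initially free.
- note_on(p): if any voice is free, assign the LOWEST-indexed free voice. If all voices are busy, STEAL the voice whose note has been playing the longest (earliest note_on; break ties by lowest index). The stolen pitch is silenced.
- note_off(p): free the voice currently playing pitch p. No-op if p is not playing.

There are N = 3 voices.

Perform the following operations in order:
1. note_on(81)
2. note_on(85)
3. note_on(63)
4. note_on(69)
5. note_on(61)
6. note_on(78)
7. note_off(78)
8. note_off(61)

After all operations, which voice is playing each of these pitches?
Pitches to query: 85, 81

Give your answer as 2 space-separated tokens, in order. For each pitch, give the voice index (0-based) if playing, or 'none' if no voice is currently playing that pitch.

Answer: none none

Derivation:
Op 1: note_on(81): voice 0 is free -> assigned | voices=[81 - -]
Op 2: note_on(85): voice 1 is free -> assigned | voices=[81 85 -]
Op 3: note_on(63): voice 2 is free -> assigned | voices=[81 85 63]
Op 4: note_on(69): all voices busy, STEAL voice 0 (pitch 81, oldest) -> assign | voices=[69 85 63]
Op 5: note_on(61): all voices busy, STEAL voice 1 (pitch 85, oldest) -> assign | voices=[69 61 63]
Op 6: note_on(78): all voices busy, STEAL voice 2 (pitch 63, oldest) -> assign | voices=[69 61 78]
Op 7: note_off(78): free voice 2 | voices=[69 61 -]
Op 8: note_off(61): free voice 1 | voices=[69 - -]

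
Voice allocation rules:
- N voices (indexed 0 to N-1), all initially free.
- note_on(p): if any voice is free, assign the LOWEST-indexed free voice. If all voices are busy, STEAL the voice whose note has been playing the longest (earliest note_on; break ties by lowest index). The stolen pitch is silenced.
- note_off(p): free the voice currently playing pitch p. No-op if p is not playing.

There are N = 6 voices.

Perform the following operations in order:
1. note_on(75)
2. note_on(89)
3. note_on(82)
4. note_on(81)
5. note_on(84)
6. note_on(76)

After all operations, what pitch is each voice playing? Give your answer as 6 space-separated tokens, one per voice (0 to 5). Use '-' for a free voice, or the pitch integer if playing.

Op 1: note_on(75): voice 0 is free -> assigned | voices=[75 - - - - -]
Op 2: note_on(89): voice 1 is free -> assigned | voices=[75 89 - - - -]
Op 3: note_on(82): voice 2 is free -> assigned | voices=[75 89 82 - - -]
Op 4: note_on(81): voice 3 is free -> assigned | voices=[75 89 82 81 - -]
Op 5: note_on(84): voice 4 is free -> assigned | voices=[75 89 82 81 84 -]
Op 6: note_on(76): voice 5 is free -> assigned | voices=[75 89 82 81 84 76]

Answer: 75 89 82 81 84 76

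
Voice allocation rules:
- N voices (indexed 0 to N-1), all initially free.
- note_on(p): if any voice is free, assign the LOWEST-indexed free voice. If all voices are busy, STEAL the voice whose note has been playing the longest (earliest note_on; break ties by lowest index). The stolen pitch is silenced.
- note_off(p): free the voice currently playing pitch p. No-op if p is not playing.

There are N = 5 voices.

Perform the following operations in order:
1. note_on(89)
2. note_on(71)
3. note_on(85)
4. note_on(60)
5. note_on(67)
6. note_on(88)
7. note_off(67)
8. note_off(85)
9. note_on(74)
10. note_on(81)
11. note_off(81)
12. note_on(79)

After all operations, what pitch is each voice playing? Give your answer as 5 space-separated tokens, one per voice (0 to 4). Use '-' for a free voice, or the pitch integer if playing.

Answer: 88 71 74 60 79

Derivation:
Op 1: note_on(89): voice 0 is free -> assigned | voices=[89 - - - -]
Op 2: note_on(71): voice 1 is free -> assigned | voices=[89 71 - - -]
Op 3: note_on(85): voice 2 is free -> assigned | voices=[89 71 85 - -]
Op 4: note_on(60): voice 3 is free -> assigned | voices=[89 71 85 60 -]
Op 5: note_on(67): voice 4 is free -> assigned | voices=[89 71 85 60 67]
Op 6: note_on(88): all voices busy, STEAL voice 0 (pitch 89, oldest) -> assign | voices=[88 71 85 60 67]
Op 7: note_off(67): free voice 4 | voices=[88 71 85 60 -]
Op 8: note_off(85): free voice 2 | voices=[88 71 - 60 -]
Op 9: note_on(74): voice 2 is free -> assigned | voices=[88 71 74 60 -]
Op 10: note_on(81): voice 4 is free -> assigned | voices=[88 71 74 60 81]
Op 11: note_off(81): free voice 4 | voices=[88 71 74 60 -]
Op 12: note_on(79): voice 4 is free -> assigned | voices=[88 71 74 60 79]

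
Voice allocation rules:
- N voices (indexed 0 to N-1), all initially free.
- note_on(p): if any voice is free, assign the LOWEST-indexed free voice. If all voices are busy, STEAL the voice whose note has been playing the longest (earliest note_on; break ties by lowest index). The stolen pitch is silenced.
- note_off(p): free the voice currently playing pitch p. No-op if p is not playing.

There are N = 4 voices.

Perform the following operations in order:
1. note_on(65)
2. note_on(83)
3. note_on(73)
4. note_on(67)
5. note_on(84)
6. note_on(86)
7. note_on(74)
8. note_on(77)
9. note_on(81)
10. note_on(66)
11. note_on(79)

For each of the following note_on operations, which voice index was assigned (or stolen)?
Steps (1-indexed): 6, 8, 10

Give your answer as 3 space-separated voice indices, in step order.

Op 1: note_on(65): voice 0 is free -> assigned | voices=[65 - - -]
Op 2: note_on(83): voice 1 is free -> assigned | voices=[65 83 - -]
Op 3: note_on(73): voice 2 is free -> assigned | voices=[65 83 73 -]
Op 4: note_on(67): voice 3 is free -> assigned | voices=[65 83 73 67]
Op 5: note_on(84): all voices busy, STEAL voice 0 (pitch 65, oldest) -> assign | voices=[84 83 73 67]
Op 6: note_on(86): all voices busy, STEAL voice 1 (pitch 83, oldest) -> assign | voices=[84 86 73 67]
Op 7: note_on(74): all voices busy, STEAL voice 2 (pitch 73, oldest) -> assign | voices=[84 86 74 67]
Op 8: note_on(77): all voices busy, STEAL voice 3 (pitch 67, oldest) -> assign | voices=[84 86 74 77]
Op 9: note_on(81): all voices busy, STEAL voice 0 (pitch 84, oldest) -> assign | voices=[81 86 74 77]
Op 10: note_on(66): all voices busy, STEAL voice 1 (pitch 86, oldest) -> assign | voices=[81 66 74 77]
Op 11: note_on(79): all voices busy, STEAL voice 2 (pitch 74, oldest) -> assign | voices=[81 66 79 77]

Answer: 1 3 1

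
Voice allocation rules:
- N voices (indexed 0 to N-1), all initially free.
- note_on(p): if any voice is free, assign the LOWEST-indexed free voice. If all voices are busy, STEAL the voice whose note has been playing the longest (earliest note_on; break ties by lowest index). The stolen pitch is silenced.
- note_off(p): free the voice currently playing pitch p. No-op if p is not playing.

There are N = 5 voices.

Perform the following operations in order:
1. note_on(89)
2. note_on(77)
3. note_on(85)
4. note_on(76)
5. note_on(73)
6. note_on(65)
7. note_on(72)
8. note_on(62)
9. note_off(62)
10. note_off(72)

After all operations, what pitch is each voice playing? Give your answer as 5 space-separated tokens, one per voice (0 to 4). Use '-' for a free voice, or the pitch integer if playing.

Answer: 65 - - 76 73

Derivation:
Op 1: note_on(89): voice 0 is free -> assigned | voices=[89 - - - -]
Op 2: note_on(77): voice 1 is free -> assigned | voices=[89 77 - - -]
Op 3: note_on(85): voice 2 is free -> assigned | voices=[89 77 85 - -]
Op 4: note_on(76): voice 3 is free -> assigned | voices=[89 77 85 76 -]
Op 5: note_on(73): voice 4 is free -> assigned | voices=[89 77 85 76 73]
Op 6: note_on(65): all voices busy, STEAL voice 0 (pitch 89, oldest) -> assign | voices=[65 77 85 76 73]
Op 7: note_on(72): all voices busy, STEAL voice 1 (pitch 77, oldest) -> assign | voices=[65 72 85 76 73]
Op 8: note_on(62): all voices busy, STEAL voice 2 (pitch 85, oldest) -> assign | voices=[65 72 62 76 73]
Op 9: note_off(62): free voice 2 | voices=[65 72 - 76 73]
Op 10: note_off(72): free voice 1 | voices=[65 - - 76 73]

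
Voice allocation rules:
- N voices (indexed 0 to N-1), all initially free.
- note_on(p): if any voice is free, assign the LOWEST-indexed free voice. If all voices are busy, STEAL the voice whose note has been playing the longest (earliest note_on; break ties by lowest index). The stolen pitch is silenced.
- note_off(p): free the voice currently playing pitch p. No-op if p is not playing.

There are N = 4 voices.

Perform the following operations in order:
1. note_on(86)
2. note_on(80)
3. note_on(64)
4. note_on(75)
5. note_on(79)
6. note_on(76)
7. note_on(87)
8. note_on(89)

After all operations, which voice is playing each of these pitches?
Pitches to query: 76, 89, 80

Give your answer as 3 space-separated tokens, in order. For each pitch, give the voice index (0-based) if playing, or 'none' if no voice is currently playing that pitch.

Answer: 1 3 none

Derivation:
Op 1: note_on(86): voice 0 is free -> assigned | voices=[86 - - -]
Op 2: note_on(80): voice 1 is free -> assigned | voices=[86 80 - -]
Op 3: note_on(64): voice 2 is free -> assigned | voices=[86 80 64 -]
Op 4: note_on(75): voice 3 is free -> assigned | voices=[86 80 64 75]
Op 5: note_on(79): all voices busy, STEAL voice 0 (pitch 86, oldest) -> assign | voices=[79 80 64 75]
Op 6: note_on(76): all voices busy, STEAL voice 1 (pitch 80, oldest) -> assign | voices=[79 76 64 75]
Op 7: note_on(87): all voices busy, STEAL voice 2 (pitch 64, oldest) -> assign | voices=[79 76 87 75]
Op 8: note_on(89): all voices busy, STEAL voice 3 (pitch 75, oldest) -> assign | voices=[79 76 87 89]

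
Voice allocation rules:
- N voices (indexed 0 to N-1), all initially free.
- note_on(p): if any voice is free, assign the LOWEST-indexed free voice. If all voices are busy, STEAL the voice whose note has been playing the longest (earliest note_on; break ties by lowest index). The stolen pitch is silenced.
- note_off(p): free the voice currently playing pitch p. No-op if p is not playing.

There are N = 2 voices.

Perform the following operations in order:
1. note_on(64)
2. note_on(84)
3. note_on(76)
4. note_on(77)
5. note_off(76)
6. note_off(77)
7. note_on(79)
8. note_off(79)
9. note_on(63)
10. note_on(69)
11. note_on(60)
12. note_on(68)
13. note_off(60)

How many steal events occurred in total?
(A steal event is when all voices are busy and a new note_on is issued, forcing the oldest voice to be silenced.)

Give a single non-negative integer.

Answer: 4

Derivation:
Op 1: note_on(64): voice 0 is free -> assigned | voices=[64 -]
Op 2: note_on(84): voice 1 is free -> assigned | voices=[64 84]
Op 3: note_on(76): all voices busy, STEAL voice 0 (pitch 64, oldest) -> assign | voices=[76 84]
Op 4: note_on(77): all voices busy, STEAL voice 1 (pitch 84, oldest) -> assign | voices=[76 77]
Op 5: note_off(76): free voice 0 | voices=[- 77]
Op 6: note_off(77): free voice 1 | voices=[- -]
Op 7: note_on(79): voice 0 is free -> assigned | voices=[79 -]
Op 8: note_off(79): free voice 0 | voices=[- -]
Op 9: note_on(63): voice 0 is free -> assigned | voices=[63 -]
Op 10: note_on(69): voice 1 is free -> assigned | voices=[63 69]
Op 11: note_on(60): all voices busy, STEAL voice 0 (pitch 63, oldest) -> assign | voices=[60 69]
Op 12: note_on(68): all voices busy, STEAL voice 1 (pitch 69, oldest) -> assign | voices=[60 68]
Op 13: note_off(60): free voice 0 | voices=[- 68]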